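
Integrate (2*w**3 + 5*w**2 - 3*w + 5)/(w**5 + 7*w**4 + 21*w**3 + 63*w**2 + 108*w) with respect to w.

5*log(w)/108 - 5*log(w + 3)/54 - 31*log(w + 4)/100 + 481*log(w**2 + 9)/2700 + 217*atan(w/3)/1350 + C

Factor the denominator: w*(w + 3)*(w + 4)*(w**2 + 9).
Partial-fraction decomposition: (481*w + 651)/(1350*(w**2 + 9)) - 31/(100*(w + 4)) - 5/(54*(w + 3)) + 5/(108*w).
Integrate each term; A/(w−a) gives A·log|w−a|; the (Bw+D)/(w²+p²) term gives a log and an atan.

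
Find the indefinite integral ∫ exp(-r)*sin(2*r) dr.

-exp(-r)*sin(2*r)/5 - 2*exp(-r)*cos(2*r)/5 + C

Let I denote the integral. Integrate by parts with u = sin(2*r), dv = exp(-r) dr, so v = -exp(-r): I = -exp(-r)*sin(2*r) + 2·∫ exp(-r)*cos(2*r) dr.
Apply parts again with u = cos(2*r), dv = exp(-r) dr: ∫ exp(-r)*cos(2*r) dr = -exp(-r)*cos(2*r) − 2·I. Substituting back brings back I: I = -exp(-r)*sin(2*r) - 2*exp(-r)*cos(2*r) − 4·I.
Solving for I: (1 + 4)·I equals the remaining terms, so I = (1/5)·(-exp(-r)*sin(2*r) - 2*exp(-r)*cos(2*r)).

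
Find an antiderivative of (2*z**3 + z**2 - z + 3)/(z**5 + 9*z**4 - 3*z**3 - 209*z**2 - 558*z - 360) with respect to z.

91*log(z - 5)/1584 - log(z + 1)/60 - 13*log(z + 3)/16 + 35*log(z + 4)/18 - 129*log(z + 6)/110 + C

Factor the denominator: (z - 5)*(z + 1)*(z + 3)*(z + 4)*(z + 6).
Partial-fraction decomposition: -129/(110*(z + 6)) + 35/(18*(z + 4)) - 13/(16*(z + 3)) - 1/(60*(z + 1)) + 91/(1584*(z - 5)).
Integrate each term: A/(z−a) contributes A·log|z−a|.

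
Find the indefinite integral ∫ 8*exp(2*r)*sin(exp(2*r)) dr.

-4*cos(exp(2*r)) + C

Let u = exp(2*r), so du = (2*exp(2*r)) dr.
Rewriting, the integral becomes 4·∫ sin(u) du = 4·-cos(u).
Substituting back, u = exp(2*r).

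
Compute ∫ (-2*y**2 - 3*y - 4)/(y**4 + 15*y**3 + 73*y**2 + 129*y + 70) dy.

Factor the denominator: (y + 1)*(y + 2)*(y + 5)*(y + 7).
Partial-fraction decomposition: 27/(20*(y + 7)) - 13/(8*(y + 5)) + 2/(5*(y + 2)) - 1/(8*(y + 1)).
Integrate each term: A/(y−a) contributes A·log|y−a|.

-log(y + 1)/8 + 2*log(y + 2)/5 - 13*log(y + 5)/8 + 27*log(y + 7)/20 + C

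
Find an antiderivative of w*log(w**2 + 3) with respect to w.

Let u = w**2 + 3, so du = (2*w) dw.
The integral becomes (1/2)·∫ log(u) du; integrate by parts with u′=log(u), dv′=du.

w**2*log(w**2 + 3)/2 - w**2/2 + 3*log(w**2 + 3)/2 + C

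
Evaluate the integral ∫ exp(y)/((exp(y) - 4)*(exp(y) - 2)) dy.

Let u = e^y, du = e^y dy.
The integral becomes ∫ du/((u-4)(u-2)); decompose into partial fractions.

log(exp(y) - 4)/2 - log(exp(y) - 2)/2 + C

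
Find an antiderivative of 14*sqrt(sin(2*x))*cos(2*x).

14*sin(2*x)**(3/2)/3 + C

Let u = sin(2*x), so du = (2*cos(2*x)) dx.
Rewriting, the integral becomes 7·∫ √u du = 7·(2/3)u^(3/2).
Substituting back, u = sin(2*x).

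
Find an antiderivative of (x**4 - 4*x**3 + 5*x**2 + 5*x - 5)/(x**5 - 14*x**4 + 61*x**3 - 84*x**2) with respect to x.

-115*log(x)/7056 + 326*log(x - 7)/147 - 95*log(x - 4)/48 + 7*log(x - 3)/9 - 5/(84*x) + C

Factor the denominator: x**2*(x - 7)*(x - 4)*(x - 3).
Partial-fraction decomposition: 7/(9*(x - 3)) - 95/(48*(x - 4)) + 326/(147*(x - 7)) - 115/(7056*x) + 5/(84*x**2).
Integrate each term; A/(x−a) gives A·log|x−a|; A/(x−a)² gives −A/(x−a).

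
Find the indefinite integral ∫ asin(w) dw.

Use integration by parts with u = arcsin(w), dv = dw.
Then du = 1/sqrt(-w**2 + 1) dw.

w*asin(w) + sqrt(-w**2 + 1) + C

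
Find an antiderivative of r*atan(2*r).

Use integration by parts with u = arctan(2*r), dv = r dr.
Then du = 2/(4*r**2 + 1) dr.

r**2*atan(2*r)/2 - r/4 + atan(2*r)/8 + C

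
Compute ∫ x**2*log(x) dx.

Use integration by parts with u = log(x), dv = x**2 dx.
Then du = 1/x dx and v = x**3/3.

x**3*log(x)/3 - x**3/9 + C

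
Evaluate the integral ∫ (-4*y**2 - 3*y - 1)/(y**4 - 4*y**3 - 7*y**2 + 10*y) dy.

-log(y)/10 - 29*log(y - 5)/35 + 2*log(y - 1)/3 + 11*log(y + 2)/42 + C

Factor the denominator: y*(y - 5)*(y - 1)*(y + 2).
Partial-fraction decomposition: 11/(42*(y + 2)) + 2/(3*(y - 1)) - 29/(35*(y - 5)) - 1/(10*y).
Integrate each term: A/(y−a) contributes A·log|y−a|.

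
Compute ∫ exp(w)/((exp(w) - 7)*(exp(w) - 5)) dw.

Let u = e^w, du = e^w dw.
The integral becomes ∫ du/((u-5)(u-7)); decompose into partial fractions.

log(exp(w) - 7)/2 - log(exp(w) - 5)/2 + C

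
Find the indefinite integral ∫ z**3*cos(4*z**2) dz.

Let u = z², du = 2z dz; rewrite as (1/2)∫ u^1·cos(4u) du.
Now integrate by parts 1 time.

z**2*sin(4*z**2)/8 + cos(4*z**2)/32 + C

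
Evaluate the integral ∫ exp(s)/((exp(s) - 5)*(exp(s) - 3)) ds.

log(exp(s) - 5)/2 - log(exp(s) - 3)/2 + C

Let u = e^s, du = e^s ds.
The integral becomes ∫ du/((u-5)(u-3)); decompose into partial fractions.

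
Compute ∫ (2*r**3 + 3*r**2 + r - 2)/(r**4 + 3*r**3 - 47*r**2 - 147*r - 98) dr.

Factor the denominator: (r - 7)*(r + 1)*(r + 2)*(r + 7).
Partial-fraction decomposition: 137/(105*(r + 7)) - 8/(45*(r + 2)) + 1/(24*(r + 1)) + 419/(504*(r - 7)).
Integrate each term: A/(r−a) contributes A·log|r−a|.

419*log(r - 7)/504 + log(r + 1)/24 - 8*log(r + 2)/45 + 137*log(r + 7)/105 + C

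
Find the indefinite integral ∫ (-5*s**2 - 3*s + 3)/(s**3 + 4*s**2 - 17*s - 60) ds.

-89*log(s - 4)/63 + 33*log(s + 3)/14 - 107*log(s + 5)/18 + C

Factor the denominator: (s - 4)*(s + 3)*(s + 5).
Partial-fraction decomposition: -107/(18*(s + 5)) + 33/(14*(s + 3)) - 89/(63*(s - 4)).
Integrate each term: A/(s−a) contributes A·log|s−a|.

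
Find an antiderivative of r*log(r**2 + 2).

Let u = r**2 + 2, so du = (2*r) dr.
The integral becomes (1/2)·∫ log(u) du; integrate by parts with u′=log(u), dv′=du.

r**2*log(r**2 + 2)/2 - r**2/2 + log(r**2 + 2) + C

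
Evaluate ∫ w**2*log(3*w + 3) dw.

w**3*log(3*w + 3)/3 - w**3/9 + w**2/6 - w/3 + log(w + 1)/3 + C

Use integration by parts with u = log(3*w + 3), dv = w**2 dw.
Then du = 3/(3*w + 3) dw and v = w**3/3.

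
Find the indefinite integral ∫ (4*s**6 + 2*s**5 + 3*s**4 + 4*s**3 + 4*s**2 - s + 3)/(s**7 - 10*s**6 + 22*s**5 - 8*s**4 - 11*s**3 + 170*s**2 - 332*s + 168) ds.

512977*log(s - 7)/68688 - 3789*log(s - 3)/1040 + 239*log(s - 1)/675 + 229*log(s + 2)/3240 - 34409*log(s**2 + 4)/275600 + 23013*atan(s/2)/137800 - 19/(180*s - 180) + C

Factor the denominator: (s - 7)*(s - 3)*(s - 1)**2*(s + 2)*(s**2 + 4).
Partial-fraction decomposition: -(34409*s - 46026)/(137800*(s**2 + 4)) + 229/(3240*(s + 2)) + 239/(675*(s - 1)) + 19/(180*(s - 1)**2) - 3789/(1040*(s - 3)) + 512977/(68688*(s - 7)).
Integrate each term; A/(s−a) gives A·log|s−a|; the (Bs+D)/(s²+p²) term gives a log and an atan.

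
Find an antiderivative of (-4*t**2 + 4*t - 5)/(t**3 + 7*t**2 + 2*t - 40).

-13*log(t - 2)/42 + 85*log(t + 4)/6 - 125*log(t + 5)/7 + C

Factor the denominator: (t - 2)*(t + 4)*(t + 5).
Partial-fraction decomposition: -125/(7*(t + 5)) + 85/(6*(t + 4)) - 13/(42*(t - 2)).
Integrate each term: A/(t−a) contributes A·log|t−a|.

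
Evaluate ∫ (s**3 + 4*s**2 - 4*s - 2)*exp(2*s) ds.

Use integration by parts with u = s**3 + 4*s**2 - 4*s - 2, dv = exp(2*s) ds, so v = exp(2*s)/2.
Apply parts 3 times (tabular method): alternate signs, differentiate u down to 0, integrate dv up.

(4*s**3 + 10*s**2 - 26*s + 5)*exp(2*s)/8 + C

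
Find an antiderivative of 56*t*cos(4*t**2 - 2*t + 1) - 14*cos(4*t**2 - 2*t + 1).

7*sin(4*t**2 - 2*t + 1) + C

Let u = 4*t**2 - 2*t + 1, so du = (8*t - 2) dt.
Rewriting, the integral becomes 7·∫ cos(u) du = 7·sin(u).
Substituting back, u = 4*t**2 - 2*t + 1.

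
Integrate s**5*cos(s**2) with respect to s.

s**4*sin(s**2)/2 + s**2*cos(s**2) - sin(s**2) + C

Let u = s², du = 2s ds; rewrite as (1/2)∫ u^2·cos(1u) du.
Now integrate by parts 2 times.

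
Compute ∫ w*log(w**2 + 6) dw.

w**2*log(w**2 + 6)/2 - w**2/2 + 3*log(w**2 + 6) + C

Let u = w**2 + 6, so du = (2*w) dw.
The integral becomes (1/2)·∫ log(u) du; integrate by parts with u′=log(u), dv′=du.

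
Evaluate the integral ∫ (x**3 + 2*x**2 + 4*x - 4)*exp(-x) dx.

Use integration by parts with u = x**3 + 2*x**2 + 4*x - 4, dv = exp(-x) dx, so v = -exp(-x).
Apply parts 3 times (tabular method): alternate signs, differentiate u down to 0, integrate dv up.

(-x**3 - 5*x**2 - 14*x - 10)*exp(-x) + C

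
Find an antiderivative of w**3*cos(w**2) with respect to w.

w**2*sin(w**2)/2 + cos(w**2)/2 + C

Let u = w², du = 2w dw; rewrite as (1/2)∫ u^1·cos(1u) du.
Now integrate by parts 1 time.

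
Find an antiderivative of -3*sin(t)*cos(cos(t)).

Let u = cos(t), so du = (-sin(t)) dt.
Rewriting, the integral becomes 3·∫ cos(u) du = 3·sin(u).
Substituting back, u = cos(t).

3*sin(cos(t)) + C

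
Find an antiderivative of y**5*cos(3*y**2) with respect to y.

Let u = y², du = 2y dy; rewrite as (1/2)∫ u^2·cos(3u) du.
Now integrate by parts 2 times.

y**4*sin(3*y**2)/6 + y**2*cos(3*y**2)/9 - sin(3*y**2)/27 + C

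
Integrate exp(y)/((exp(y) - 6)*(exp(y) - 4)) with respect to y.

Let u = e^y, du = e^y dy.
The integral becomes ∫ du/((u-6)(u-4)); decompose into partial fractions.

log(exp(y) - 6)/2 - log(exp(y) - 4)/2 + C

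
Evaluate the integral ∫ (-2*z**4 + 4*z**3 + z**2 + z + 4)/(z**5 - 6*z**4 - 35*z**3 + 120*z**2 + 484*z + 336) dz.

Factor the denominator: (z - 7)*(z - 6)*(z + 1)*(z + 2)*(z + 4).
Partial-fraction decomposition: -188/(165*(z + 4)) + 29/(72*(z + 2)) - 1/(84*(z + 1)) + 841/(280*(z - 6)) - 1685/(396*(z - 7)).
Integrate each term: A/(z−a) contributes A·log|z−a|.

-1685*log(z - 7)/396 + 841*log(z - 6)/280 - log(z + 1)/84 + 29*log(z + 2)/72 - 188*log(z + 4)/165 + C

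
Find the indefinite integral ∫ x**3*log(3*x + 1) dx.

x**4*log(3*x + 1)/4 - x**4/16 + x**3/36 - x**2/72 + x/108 - log(3*x + 1)/324 + C

Use integration by parts with u = log(3*x + 1), dv = x**3 dx.
Then du = 3/(3*x + 1) dx and v = x**4/4.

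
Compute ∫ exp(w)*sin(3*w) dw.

Let I denote the integral. Integrate by parts with u = sin(3*w), dv = exp(w) dw, so v = exp(w): I = exp(w)*sin(3*w) − 3·∫ exp(w)*cos(3*w) dw.
Apply parts again with u = cos(3*w), dv = exp(w) dw: ∫ exp(w)*cos(3*w) dw = exp(w)*cos(3*w) + 3·I. Substituting back brings back I: I = exp(w)*sin(3*w) - 3*exp(w)*cos(3*w) − 9·I.
Solving for I: (1 + 9)·I equals the remaining terms, so I = (1/10)·(exp(w)*sin(3*w) - 3*exp(w)*cos(3*w)).

exp(w)*sin(3*w)/10 - 3*exp(w)*cos(3*w)/10 + C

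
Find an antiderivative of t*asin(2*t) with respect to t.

Use integration by parts with u = arcsin(2*t), dv = t dt.
Then du = 2/sqrt(-4*t**2 + 1) dt.

t**2*asin(2*t)/2 + t*sqrt(-4*t**2 + 1)/8 - asin(2*t)/16 + C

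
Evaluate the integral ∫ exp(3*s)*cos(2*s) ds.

2*exp(3*s)*sin(2*s)/13 + 3*exp(3*s)*cos(2*s)/13 + C

Let I denote the integral. Integrate by parts with u = cos(2*s), dv = exp(3*s) ds, so v = exp(3*s)/3: I = exp(3*s)*cos(2*s)/3 + (2/3)·∫ exp(3*s)*sin(2*s) ds.
Apply parts again with u = sin(2*s), dv = exp(3*s) ds: ∫ exp(3*s)*sin(2*s) ds = exp(3*s)*sin(2*s)/3 − (2/3)·I. Substituting back brings back I: I = 2*exp(3*s)*sin(2*s)/9 + exp(3*s)*cos(2*s)/3 − (4/9)·I.
Solving for I: (1 + 4/9)·I equals the remaining terms, so I = (9/13)·(2*exp(3*s)*sin(2*s)/9 + exp(3*s)*cos(2*s)/3).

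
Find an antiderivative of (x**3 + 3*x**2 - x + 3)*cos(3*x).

x**3*sin(3*x)/3 + x**2*sin(3*x) + x**2*cos(3*x)/3 - 5*x*sin(3*x)/9 + 2*x*cos(3*x)/3 + 7*sin(3*x)/9 - 5*cos(3*x)/27 + C

Use integration by parts with u = x**3 + 3*x**2 - x + 3, dv = cos(3*x) dx, so v = sin(3*x)/3.
Apply parts 3 times (tabular method): alternate signs, differentiate u down to 0, integrate dv up.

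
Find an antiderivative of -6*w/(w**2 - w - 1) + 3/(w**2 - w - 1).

Let u = w**2 - w - 1, so du = (2*w - 1) dw.
Rewriting, the integral becomes -3·∫ 1/u du = -3·log(u).
Substituting back, u = w**2 - w - 1.

-3*log(w**2 - w - 1) + C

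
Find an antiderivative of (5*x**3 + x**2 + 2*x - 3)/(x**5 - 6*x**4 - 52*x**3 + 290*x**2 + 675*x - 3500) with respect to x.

Factor the denominator: (x - 7)*(x - 5)*(x - 4)*(x + 5)**2.
Partial-fraction decomposition: -33571/(194400*(x + 5)) + 613/(1080*(x + 5)**2) + 341/(243*(x - 4)) - 657/(200*(x - 5)) + 1775/(864*(x - 7)).
Integrate each term; A/(x−a) gives A·log|x−a|; A/(x−a)² gives −A/(x−a).

1775*log(x - 7)/864 - 657*log(x - 5)/200 + 341*log(x - 4)/243 - 33571*log(x + 5)/194400 - 613/(1080*x + 5400) + C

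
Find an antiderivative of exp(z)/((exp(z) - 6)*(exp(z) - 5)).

log(exp(z) - 6) - log(exp(z) - 5) + C

Let u = e^z, du = e^z dz.
The integral becomes ∫ du/((u-5)(u-6)); decompose into partial fractions.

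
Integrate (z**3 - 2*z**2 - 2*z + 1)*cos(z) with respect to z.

Use integration by parts with u = z**3 - 2*z**2 - 2*z + 1, dv = cos(z) dz, so v = sin(z).
Apply parts 3 times (tabular method): alternate signs, differentiate u down to 0, integrate dv up.

z**3*sin(z) - 2*z**2*sin(z) + 3*z**2*cos(z) - 8*z*sin(z) - 4*z*cos(z) + 5*sin(z) - 8*cos(z) + C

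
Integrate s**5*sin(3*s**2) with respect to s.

-s**4*cos(3*s**2)/6 + s**2*sin(3*s**2)/9 + cos(3*s**2)/27 + C

Let u = s², du = 2s ds; rewrite as (1/2)∫ u^2·sin(3u) du.
Now integrate by parts 2 times.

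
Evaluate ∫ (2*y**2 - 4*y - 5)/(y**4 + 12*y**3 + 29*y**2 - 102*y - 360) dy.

Factor the denominator: (y - 3)*(y + 4)*(y + 5)*(y + 6).
Partial-fraction decomposition: -91/(18*(y + 6)) + 65/(8*(y + 5)) - 43/(14*(y + 4)) + 1/(504*(y - 3)).
Integrate each term: A/(y−a) contributes A·log|y−a|.

log(y - 3)/504 - 43*log(y + 4)/14 + 65*log(y + 5)/8 - 91*log(y + 6)/18 + C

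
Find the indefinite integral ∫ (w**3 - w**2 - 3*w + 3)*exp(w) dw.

Use integration by parts with u = w**3 - w**2 - 3*w + 3, dv = exp(w) dw, so v = exp(w).
Apply parts 3 times (tabular method): alternate signs, differentiate u down to 0, integrate dv up.

(w**3 - 4*w**2 + 5*w - 2)*exp(w) + C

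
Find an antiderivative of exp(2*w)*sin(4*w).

exp(2*w)*sin(4*w)/10 - exp(2*w)*cos(4*w)/5 + C

Let I denote the integral. Integrate by parts with u = sin(4*w), dv = exp(2*w) dw, so v = exp(2*w)/2: I = exp(2*w)*sin(4*w)/2 − 2·∫ exp(2*w)*cos(4*w) dw.
Apply parts again with u = cos(4*w), dv = exp(2*w) dw: ∫ exp(2*w)*cos(4*w) dw = exp(2*w)*cos(4*w)/2 + 2·I. Substituting back brings back I: I = exp(2*w)*sin(4*w)/2 - exp(2*w)*cos(4*w) − 4·I.
Solving for I: (1 + 4)·I equals the remaining terms, so I = (1/5)·(exp(2*w)*sin(4*w)/2 - exp(2*w)*cos(4*w)).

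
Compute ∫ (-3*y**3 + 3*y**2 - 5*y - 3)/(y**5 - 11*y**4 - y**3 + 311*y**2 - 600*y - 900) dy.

Factor the denominator: (y - 6)**2*(y - 5)*(y + 1)*(y + 5).
Partial-fraction decomposition: 59/(605*(y + 5)) - 1/(147*(y + 1)) - 82/(15*(y - 5)) + 31874/(5929*(y - 6)) - 573/(77*(y - 6)**2).
Integrate each term; A/(y−a) gives A·log|y−a|; A/(y−a)² gives −A/(y−a).

31874*log(y - 6)/5929 - 82*log(y - 5)/15 - log(y + 1)/147 + 59*log(y + 5)/605 + 573/(77*y - 462) + C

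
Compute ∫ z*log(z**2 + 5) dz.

z**2*log(z**2 + 5)/2 - z**2/2 + 5*log(z**2 + 5)/2 + C

Let u = z**2 + 5, so du = (2*z) dz.
The integral becomes (1/2)·∫ log(u) du; integrate by parts with u′=log(u), dv′=du.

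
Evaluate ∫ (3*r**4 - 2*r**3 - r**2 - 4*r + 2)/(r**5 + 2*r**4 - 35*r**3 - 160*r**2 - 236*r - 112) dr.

Factor the denominator: (r - 7)*(r + 1)*(r + 2)**2*(r + 4).
Partial-fraction decomposition: 449/(66*(r + 4)) - 695/(162*(r + 2)) + 35/(9*(r + 2)**2) - 5/(12*(r + 1)) + 3221/(3564*(r - 7)).
Integrate each term; A/(r−a) gives A·log|r−a|; A/(r−a)² gives −A/(r−a).

3221*log(r - 7)/3564 - 5*log(r + 1)/12 - 695*log(r + 2)/162 + 449*log(r + 4)/66 - 35/(9*r + 18) + C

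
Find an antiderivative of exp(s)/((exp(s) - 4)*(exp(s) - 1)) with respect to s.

log(exp(s) - 4)/3 - log(exp(s) - 1)/3 + C

Let u = e^s, du = e^s ds.
The integral becomes ∫ du/((u-4)(u-1)); decompose into partial fractions.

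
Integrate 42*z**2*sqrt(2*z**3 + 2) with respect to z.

14*(2*z**3 + 2)**(3/2)/3 + C

Let u = 2*z**3 + 2, so du = (6*z**2) dz.
Rewriting, the integral becomes 7·∫ √u du = 7·(2/3)u^(3/2).
Substituting back, u = 2*z**3 + 2.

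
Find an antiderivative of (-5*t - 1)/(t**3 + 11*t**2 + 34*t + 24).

Factor the denominator: (t + 1)*(t + 4)*(t + 6).
Partial-fraction decomposition: 29/(10*(t + 6)) - 19/(6*(t + 4)) + 4/(15*(t + 1)).
Integrate each term: A/(t−a) contributes A·log|t−a|.

4*log(t + 1)/15 - 19*log(t + 4)/6 + 29*log(t + 6)/10 + C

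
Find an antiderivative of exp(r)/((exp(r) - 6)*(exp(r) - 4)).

Let u = e^r, du = e^r dr.
The integral becomes ∫ du/((u-4)(u-6)); decompose into partial fractions.

log(exp(r) - 6)/2 - log(exp(r) - 4)/2 + C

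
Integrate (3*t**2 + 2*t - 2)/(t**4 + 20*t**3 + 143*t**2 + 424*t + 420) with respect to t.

log(t + 2)/10 - 21*log(t + 5)/2 + 47*log(t + 6)/2 - 131*log(t + 7)/10 + C

Factor the denominator: (t + 2)*(t + 5)*(t + 6)*(t + 7).
Partial-fraction decomposition: -131/(10*(t + 7)) + 47/(2*(t + 6)) - 21/(2*(t + 5)) + 1/(10*(t + 2)).
Integrate each term: A/(t−a) contributes A·log|t−a|.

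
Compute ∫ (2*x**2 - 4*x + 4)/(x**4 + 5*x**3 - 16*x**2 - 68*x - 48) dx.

Factor the denominator: (x - 4)*(x + 1)*(x + 2)*(x + 6).
Partial-fraction decomposition: -1/(2*(x + 6)) + 5/(6*(x + 2)) - 2/(5*(x + 1)) + 1/(15*(x - 4)).
Integrate each term: A/(x−a) contributes A·log|x−a|.

log(x - 4)/15 - 2*log(x + 1)/5 + 5*log(x + 2)/6 - log(x + 6)/2 + C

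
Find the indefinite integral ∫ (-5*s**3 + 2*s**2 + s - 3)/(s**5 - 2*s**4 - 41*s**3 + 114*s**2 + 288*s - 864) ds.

191*log(s - 4)/100 - 13*log(s - 3)/6 - log(s + 3)/6 + 127*log(s + 6)/300 + 41/(10*s - 40) + C

Factor the denominator: (s - 4)**2*(s - 3)*(s + 3)*(s + 6).
Partial-fraction decomposition: 127/(300*(s + 6)) - 1/(6*(s + 3)) - 13/(6*(s - 3)) + 191/(100*(s - 4)) - 41/(10*(s - 4)**2).
Integrate each term; A/(s−a) gives A·log|s−a|; A/(s−a)² gives −A/(s−a).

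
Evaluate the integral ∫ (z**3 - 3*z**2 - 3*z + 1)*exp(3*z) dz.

Use integration by parts with u = z**3 - 3*z**2 - 3*z + 1, dv = exp(3*z) dz, so v = exp(3*z)/3.
Apply parts 3 times (tabular method): alternate signs, differentiate u down to 0, integrate dv up.

(9*z**3 - 36*z**2 - 3*z + 10)*exp(3*z)/27 + C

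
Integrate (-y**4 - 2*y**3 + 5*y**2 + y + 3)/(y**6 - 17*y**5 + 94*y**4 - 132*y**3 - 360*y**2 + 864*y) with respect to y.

Factor the denominator: y*(y - 6)**2*(y - 4)*(y - 3)*(y + 2).
Partial-fraction decomposition: -7/(1280*(y + 2)) + 28/(45*(y - 3)) - 99/(32*(y - 4)) + 5699/(2304*(y - 6)) - 171/(32*(y - 6)**2) + 1/(288*y).
Integrate each term; A/(y−a) gives A·log|y−a|; A/(y−a)² gives −A/(y−a).

log(y)/288 + 5699*log(y - 6)/2304 - 99*log(y - 4)/32 + 28*log(y - 3)/45 - 7*log(y + 2)/1280 + 171/(32*y - 192) + C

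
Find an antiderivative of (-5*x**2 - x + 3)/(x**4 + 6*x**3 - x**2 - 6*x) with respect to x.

Factor the denominator: x*(x - 1)*(x + 1)*(x + 6).
Partial-fraction decomposition: 57/(70*(x + 6)) - 1/(10*(x + 1)) - 3/(14*(x - 1)) - 1/(2*x).
Integrate each term: A/(x−a) contributes A·log|x−a|.

-log(x)/2 - 3*log(x - 1)/14 - log(x + 1)/10 + 57*log(x + 6)/70 + C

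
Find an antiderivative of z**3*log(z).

z**4*log(z)/4 - z**4/16 + C

Use integration by parts with u = log(z), dv = z**3 dz.
Then du = 1/z dz and v = z**4/4.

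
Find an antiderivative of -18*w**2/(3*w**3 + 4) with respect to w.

Let u = 3*w**3 + 4, so du = (9*w**2) dw.
Rewriting, the integral becomes -2·∫ 1/u du = -2·log(u).
Substituting back, u = 3*w**3 + 4.

-2*log(3*w**3 + 4) + C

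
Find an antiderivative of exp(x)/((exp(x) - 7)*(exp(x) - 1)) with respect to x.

Let u = e^x, du = e^x dx.
The integral becomes ∫ du/((u-1)(u-7)); decompose into partial fractions.

log(exp(x) - 7)/6 - log(exp(x) - 1)/6 + C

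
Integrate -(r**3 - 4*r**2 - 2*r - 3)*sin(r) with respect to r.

r**3*cos(r) - 3*r**2*sin(r) - 4*r**2*cos(r) + 8*r*sin(r) - 8*r*cos(r) + 8*sin(r) + 5*cos(r) + C

Use integration by parts with u = r**3 - 4*r**2 - 2*r - 3, dv = -sin(r) dr, so v = cos(r).
Apply parts 3 times (tabular method): alternate signs, differentiate u down to 0, integrate dv up.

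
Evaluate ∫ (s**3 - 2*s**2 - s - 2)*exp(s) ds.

Use integration by parts with u = s**3 - 2*s**2 - s - 2, dv = exp(s) ds, so v = exp(s).
Apply parts 3 times (tabular method): alternate signs, differentiate u down to 0, integrate dv up.

(s**3 - 5*s**2 + 9*s - 11)*exp(s) + C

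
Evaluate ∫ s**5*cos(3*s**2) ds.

Let u = s², du = 2s ds; rewrite as (1/2)∫ u^2·cos(3u) du.
Now integrate by parts 2 times.

s**4*sin(3*s**2)/6 + s**2*cos(3*s**2)/9 - sin(3*s**2)/27 + C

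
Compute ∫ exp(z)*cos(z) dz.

Let I denote the integral. Integrate by parts with u = cos(z), dv = exp(z) dz, so v = exp(z): I = exp(z)*cos(z) + ∫ exp(z)*sin(z) dz.
Apply parts again with u = sin(z), dv = exp(z) dz: ∫ exp(z)*sin(z) dz = exp(z)*sin(z) − I. Substituting back brings back I: I = exp(z)*sin(z) + exp(z)*cos(z) − I.
Solving for I: (1 + 1)·I equals the remaining terms, so I = (1/2)·(exp(z)*sin(z) + exp(z)*cos(z)).

exp(z)*sin(z)/2 + exp(z)*cos(z)/2 + C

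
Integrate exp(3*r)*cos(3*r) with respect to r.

Let I denote the integral. Integrate by parts with u = cos(3*r), dv = exp(3*r) dr, so v = exp(3*r)/3: I = exp(3*r)*cos(3*r)/3 + ∫ exp(3*r)*sin(3*r) dr.
Apply parts again with u = sin(3*r), dv = exp(3*r) dr: ∫ exp(3*r)*sin(3*r) dr = exp(3*r)*sin(3*r)/3 − I. Substituting back brings back I: I = exp(3*r)*sin(3*r)/3 + exp(3*r)*cos(3*r)/3 − I.
Solving for I: (1 + 1)·I equals the remaining terms, so I = (1/2)·(exp(3*r)*sin(3*r)/3 + exp(3*r)*cos(3*r)/3).

exp(3*r)*sin(3*r)/6 + exp(3*r)*cos(3*r)/6 + C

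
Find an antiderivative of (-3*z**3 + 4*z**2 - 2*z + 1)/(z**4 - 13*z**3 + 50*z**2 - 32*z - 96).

-515*log(z - 6)/28 + 309*log(z - 4)/20 - 2*log(z + 1)/35 - 27/(2*z - 8) + C

Factor the denominator: (z - 6)*(z - 4)**2*(z + 1).
Partial-fraction decomposition: -2/(35*(z + 1)) + 309/(20*(z - 4)) + 27/(2*(z - 4)**2) - 515/(28*(z - 6)).
Integrate each term; A/(z−a) gives A·log|z−a|; A/(z−a)² gives −A/(z−a).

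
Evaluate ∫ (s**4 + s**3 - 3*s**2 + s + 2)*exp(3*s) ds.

Use integration by parts with u = s**4 + s**3 - 3*s**2 + s + 2, dv = exp(3*s) ds, so v = exp(3*s)/3.
Apply parts 4 times (tabular method): alternate signs, differentiate u down to 0, integrate dv up.

(27*s**4 - 9*s**3 - 72*s**2 + 75*s + 29)*exp(3*s)/81 + C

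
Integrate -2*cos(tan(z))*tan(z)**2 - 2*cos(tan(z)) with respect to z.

-2*sin(tan(z)) + C

Let u = tan(z), so du = (tan(z)**2 + 1) dz.
Rewriting, the integral becomes -2·∫ cos(u) du = -2·sin(u).
Substituting back, u = tan(z).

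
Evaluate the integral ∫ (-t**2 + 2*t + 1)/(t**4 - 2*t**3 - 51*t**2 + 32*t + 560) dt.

-17*log(t - 7)/198 + 7*log(t - 4)/216 - 23*log(t + 4)/88 + 17*log(t + 5)/54 + C

Factor the denominator: (t - 7)*(t - 4)*(t + 4)*(t + 5).
Partial-fraction decomposition: 17/(54*(t + 5)) - 23/(88*(t + 4)) + 7/(216*(t - 4)) - 17/(198*(t - 7)).
Integrate each term: A/(t−a) contributes A·log|t−a|.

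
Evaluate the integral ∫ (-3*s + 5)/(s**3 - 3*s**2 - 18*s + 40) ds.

Factor the denominator: (s - 5)*(s - 2)*(s + 4).
Partial-fraction decomposition: 17/(54*(s + 4)) + 1/(18*(s - 2)) - 10/(27*(s - 5)).
Integrate each term: A/(s−a) contributes A·log|s−a|.

-10*log(s - 5)/27 + log(s - 2)/18 + 17*log(s + 4)/54 + C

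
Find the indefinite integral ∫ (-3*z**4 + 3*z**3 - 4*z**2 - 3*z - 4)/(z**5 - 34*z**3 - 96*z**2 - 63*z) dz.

Factor the denominator: z*(z - 7)*(z + 1)*(z + 3)**2.
Partial-fraction decomposition: -71/(45*(z + 3)) + 71/(12*(z + 3)**2) - 11/(32*(z + 1)) - 1279/(1120*(z - 7)) + 4/(63*z).
Integrate each term; A/(z−a) gives A·log|z−a|; A/(z−a)² gives −A/(z−a).

4*log(z)/63 - 1279*log(z - 7)/1120 - 11*log(z + 1)/32 - 71*log(z + 3)/45 - 71/(12*z + 36) + C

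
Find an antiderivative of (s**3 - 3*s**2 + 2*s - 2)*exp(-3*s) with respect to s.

(-9*s**3 + 18*s**2 - 6*s + 16)*exp(-3*s)/27 + C

Use integration by parts with u = s**3 - 3*s**2 + 2*s - 2, dv = exp(-3*s) ds, so v = -exp(-3*s)/3.
Apply parts 3 times (tabular method): alternate signs, differentiate u down to 0, integrate dv up.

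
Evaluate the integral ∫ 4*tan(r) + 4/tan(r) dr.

4*log(tan(r)) + C

Let u = tan(r), so du = (tan(r)**2 + 1) dr.
Rewriting, the integral becomes 4·∫ 1/u du = 4·log(u).
Substituting back, u = tan(r).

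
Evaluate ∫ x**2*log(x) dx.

x**3*log(x)/3 - x**3/9 + C

Use integration by parts with u = log(x), dv = x**2 dx.
Then du = 1/x dx and v = x**3/3.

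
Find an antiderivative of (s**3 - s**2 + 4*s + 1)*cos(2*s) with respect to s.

Use integration by parts with u = s**3 - s**2 + 4*s + 1, dv = cos(2*s) ds, so v = sin(2*s)/2.
Apply parts 3 times (tabular method): alternate signs, differentiate u down to 0, integrate dv up.

s**3*sin(2*s)/2 - s**2*sin(2*s)/2 + 3*s**2*cos(2*s)/4 + 5*s*sin(2*s)/4 - s*cos(2*s)/2 + 3*sin(2*s)/4 + 5*cos(2*s)/8 + C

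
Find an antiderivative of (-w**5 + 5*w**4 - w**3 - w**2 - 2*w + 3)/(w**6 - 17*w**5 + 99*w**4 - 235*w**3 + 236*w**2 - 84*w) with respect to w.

Factor the denominator: w*(w - 7)*(w - 6)*(w - 2)*(w - 1)**2.
Partial-fraction decomposition: -91/(300*(w - 1)) - 1/(10*(w - 1)**2) + 7/(8*(w - 2)) + 519/(200*(w - 6)) - 347/(84*(w - 7)) - 1/(28*w).
Integrate each term; A/(w−a) gives A·log|w−a|; A/(w−a)² gives −A/(w−a).

-log(w)/28 - 347*log(w - 7)/84 + 519*log(w - 6)/200 + 7*log(w - 2)/8 - 91*log(w - 1)/300 + 1/(10*w - 10) + C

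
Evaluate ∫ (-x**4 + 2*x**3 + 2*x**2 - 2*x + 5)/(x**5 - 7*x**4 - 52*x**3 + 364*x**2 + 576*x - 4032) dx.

Factor the denominator: (x - 7)*(x - 6)*(x - 4)*(x + 4)*(x + 6).
Partial-fraction decomposition: -1639/(3120*(x + 6)) + 339/(1760*(x + 4)) - 33/(160*(x - 4)) + 799/(240*(x - 6)) - 542/(143*(x - 7)).
Integrate each term: A/(x−a) contributes A·log|x−a|.

-542*log(x - 7)/143 + 799*log(x - 6)/240 - 33*log(x - 4)/160 + 339*log(x + 4)/1760 - 1639*log(x + 6)/3120 + C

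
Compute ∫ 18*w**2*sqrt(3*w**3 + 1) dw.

Let u = 3*w**3 + 1, so du = (9*w**2) dw.
Rewriting, the integral becomes 2·∫ √u du = 2·(2/3)u^(3/2).
Substituting back, u = 3*w**3 + 1.

4*(3*w**3 + 1)**(3/2)/3 + C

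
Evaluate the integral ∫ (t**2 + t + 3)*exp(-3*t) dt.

(-9*t**2 - 15*t - 32)*exp(-3*t)/27 + C

Use integration by parts with u = t**2 + t + 3, dv = exp(-3*t) dt, so v = -exp(-3*t)/3.
Apply parts 2 times (tabular method): alternate signs, differentiate u down to 0, integrate dv up.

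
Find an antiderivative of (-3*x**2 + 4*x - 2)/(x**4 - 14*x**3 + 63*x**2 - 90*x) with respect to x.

Factor the denominator: x*(x - 6)*(x - 5)*(x - 3).
Partial-fraction decomposition: -17/(18*(x - 3)) + 57/(10*(x - 5)) - 43/(9*(x - 6)) + 1/(45*x).
Integrate each term: A/(x−a) contributes A·log|x−a|.

log(x)/45 - 43*log(x - 6)/9 + 57*log(x - 5)/10 - 17*log(x - 3)/18 + C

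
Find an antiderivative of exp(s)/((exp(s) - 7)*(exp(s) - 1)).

Let u = e^s, du = e^s ds.
The integral becomes ∫ du/((u-1)(u-7)); decompose into partial fractions.

log(exp(s) - 7)/6 - log(exp(s) - 1)/6 + C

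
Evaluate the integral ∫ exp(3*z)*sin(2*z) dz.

3*exp(3*z)*sin(2*z)/13 - 2*exp(3*z)*cos(2*z)/13 + C

Let I denote the integral. Integrate by parts with u = sin(2*z), dv = exp(3*z) dz, so v = exp(3*z)/3: I = exp(3*z)*sin(2*z)/3 − (2/3)·∫ exp(3*z)*cos(2*z) dz.
Apply parts again with u = cos(2*z), dv = exp(3*z) dz: ∫ exp(3*z)*cos(2*z) dz = exp(3*z)*cos(2*z)/3 + (2/3)·I. Substituting back brings back I: I = exp(3*z)*sin(2*z)/3 - 2*exp(3*z)*cos(2*z)/9 − (4/9)·I.
Solving for I: (1 + 4/9)·I equals the remaining terms, so I = (9/13)·(exp(3*z)*sin(2*z)/3 - 2*exp(3*z)*cos(2*z)/9).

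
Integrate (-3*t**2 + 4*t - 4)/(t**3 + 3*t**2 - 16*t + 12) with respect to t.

Factor the denominator: (t - 2)*(t - 1)*(t + 6).
Partial-fraction decomposition: -17/(7*(t + 6)) + 3/(7*(t - 1)) - 1/(t - 2).
Integrate each term: A/(t−a) contributes A·log|t−a|.

-log(t - 2) + 3*log(t - 1)/7 - 17*log(t + 6)/7 + C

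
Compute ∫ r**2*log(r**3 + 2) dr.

r**3*log(r**3 + 2)/3 - r**3/3 + 2*log(r**3 + 2)/3 + C

Let u = r**3 + 2, so du = (3*r**2) dr.
The integral becomes (1/3)·∫ log(u) du; integrate by parts with u′=log(u), dv′=du.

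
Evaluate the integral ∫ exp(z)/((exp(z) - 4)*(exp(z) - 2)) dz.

log(exp(z) - 4)/2 - log(exp(z) - 2)/2 + C

Let u = e^z, du = e^z dz.
The integral becomes ∫ du/((u-4)(u-2)); decompose into partial fractions.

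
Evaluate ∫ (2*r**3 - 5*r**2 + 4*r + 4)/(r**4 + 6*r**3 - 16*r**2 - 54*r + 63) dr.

Factor the denominator: (r - 3)*(r - 1)*(r + 3)*(r + 7).
Partial-fraction decomposition: 191/(64*(r + 7)) - 107/(96*(r + 3)) - 5/(64*(r - 1)) + 5/(24*(r - 3)).
Integrate each term: A/(r−a) contributes A·log|r−a|.

5*log(r - 3)/24 - 5*log(r - 1)/64 - 107*log(r + 3)/96 + 191*log(r + 7)/64 + C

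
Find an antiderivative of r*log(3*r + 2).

Use integration by parts with u = log(3*r + 2), dv = r dr.
Then du = 3/(3*r + 2) dr and v = r**2/2.

r**2*log(3*r + 2)/2 - r**2/4 + r/3 - 2*log(3*r + 2)/9 + C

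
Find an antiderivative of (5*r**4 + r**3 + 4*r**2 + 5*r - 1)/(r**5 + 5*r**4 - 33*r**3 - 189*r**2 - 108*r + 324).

6869*log(r - 6)/4860 - log(r - 1)/40 - 9377*log(r + 3)/1944 + 911*log(r + 6)/108 - 199/(54*r + 162) + C

Factor the denominator: (r - 6)*(r - 1)*(r + 3)**2*(r + 6).
Partial-fraction decomposition: 911/(108*(r + 6)) - 9377/(1944*(r + 3)) + 199/(54*(r + 3)**2) - 1/(40*(r - 1)) + 6869/(4860*(r - 6)).
Integrate each term; A/(r−a) gives A·log|r−a|; A/(r−a)² gives −A/(r−a).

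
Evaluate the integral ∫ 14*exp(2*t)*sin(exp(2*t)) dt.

-7*cos(exp(2*t)) + C

Let u = exp(2*t), so du = (2*exp(2*t)) dt.
Rewriting, the integral becomes 7·∫ sin(u) du = 7·-cos(u).
Substituting back, u = exp(2*t).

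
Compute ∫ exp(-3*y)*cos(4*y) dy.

Let I denote the integral. Integrate by parts with u = cos(4*y), dv = exp(-3*y) dy, so v = -exp(-3*y)/3: I = -exp(-3*y)*cos(4*y)/3 − (4/3)·∫ exp(-3*y)*sin(4*y) dy.
Apply parts again with u = sin(4*y), dv = exp(-3*y) dy: ∫ exp(-3*y)*sin(4*y) dy = -exp(-3*y)*sin(4*y)/3 + (4/3)·I. Substituting back brings back I: I = 4*exp(-3*y)*sin(4*y)/9 - exp(-3*y)*cos(4*y)/3 − (16/9)·I.
Solving for I: (1 + 16/9)·I equals the remaining terms, so I = (9/25)·(4*exp(-3*y)*sin(4*y)/9 - exp(-3*y)*cos(4*y)/3).

4*exp(-3*y)*sin(4*y)/25 - 3*exp(-3*y)*cos(4*y)/25 + C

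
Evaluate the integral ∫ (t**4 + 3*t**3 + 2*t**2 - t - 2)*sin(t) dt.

Use integration by parts with u = t**4 + 3*t**3 + 2*t**2 - t - 2, dv = sin(t) dt, so v = -cos(t).
Apply parts 4 times (tabular method): alternate signs, differentiate u down to 0, integrate dv up.

-t**4*cos(t) + 4*t**3*sin(t) - 3*t**3*cos(t) + 9*t**2*sin(t) + 10*t**2*cos(t) - 20*t*sin(t) + 19*t*cos(t) - 19*sin(t) - 18*cos(t) + C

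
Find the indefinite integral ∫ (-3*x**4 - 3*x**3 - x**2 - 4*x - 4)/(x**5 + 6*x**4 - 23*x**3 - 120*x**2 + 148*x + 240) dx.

Factor the denominator: (x - 4)*(x - 2)*(x + 1)*(x + 5)*(x + 6).
Partial-fraction decomposition: -407/(50*(x + 6)) + 503/(84*(x + 5)) - 1/(300*(x + 1)) + 11/(42*(x - 2)) - 83/(75*(x - 4)).
Integrate each term: A/(x−a) contributes A·log|x−a|.

-83*log(x - 4)/75 + 11*log(x - 2)/42 - log(x + 1)/300 + 503*log(x + 5)/84 - 407*log(x + 6)/50 + C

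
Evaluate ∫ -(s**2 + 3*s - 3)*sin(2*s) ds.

Use integration by parts with u = s**2 + 3*s - 3, dv = -sin(2*s) ds, so v = cos(2*s)/2.
Apply parts 2 times (tabular method): alternate signs, differentiate u down to 0, integrate dv up.

s**2*cos(2*s)/2 - s*sin(2*s)/2 + 3*s*cos(2*s)/2 - 3*sin(2*s)/4 - 7*cos(2*s)/4 + C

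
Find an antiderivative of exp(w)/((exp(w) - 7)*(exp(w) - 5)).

log(exp(w) - 7)/2 - log(exp(w) - 5)/2 + C

Let u = e^w, du = e^w dw.
The integral becomes ∫ du/((u-5)(u-7)); decompose into partial fractions.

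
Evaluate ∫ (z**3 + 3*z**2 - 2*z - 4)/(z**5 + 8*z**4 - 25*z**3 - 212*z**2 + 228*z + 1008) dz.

Factor the denominator: (z - 4)*(z - 3)*(z + 2)*(z + 6)*(z + 7).
Partial-fraction decomposition: -93/(275*(z + 7)) + 5/(18*(z + 6)) + 1/(150*(z + 2)) - 22/(225*(z - 3)) + 5/(33*(z - 4)).
Integrate each term: A/(z−a) contributes A·log|z−a|.

5*log(z - 4)/33 - 22*log(z - 3)/225 + log(z + 2)/150 + 5*log(z + 6)/18 - 93*log(z + 7)/275 + C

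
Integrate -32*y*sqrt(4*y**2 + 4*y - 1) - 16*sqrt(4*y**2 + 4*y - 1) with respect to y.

-8*(4*y**2 + 4*y - 1)**(3/2)/3 + C

Let u = 4*y**2 + 4*y - 1, so du = (8*y + 4) dy.
Rewriting, the integral becomes -4·∫ √u du = -4·(2/3)u^(3/2).
Substituting back, u = 4*y**2 + 4*y - 1.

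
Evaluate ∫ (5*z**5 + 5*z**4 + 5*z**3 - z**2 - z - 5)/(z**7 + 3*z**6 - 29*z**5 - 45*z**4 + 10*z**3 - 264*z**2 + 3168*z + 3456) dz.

Factor the denominator: (z - 4)**2*(z + 1)*(z + 4)*(z + 6)*(z**2 + 9).
Partial-fraction decomposition: (563*z + 12102)/(28125*(z**2 + 9)) - 6703/(9000*(z + 6)) + 4177/(9600*(z + 4)) - 1/(375*(z + 1)) + 116929/(400000*(z - 4)) + 1339/(2000*(z - 4)**2).
Integrate each term; A/(z−a) gives A·log|z−a|; the (Bz+D)/(z²+p²) term gives a log and an atan.

116929*log(z - 4)/400000 - log(z + 1)/375 + 4177*log(z + 4)/9600 - 6703*log(z + 6)/9000 + 563*log(z**2 + 9)/56250 + 4034*atan(z/3)/28125 - 1339/(2000*z - 8000) + C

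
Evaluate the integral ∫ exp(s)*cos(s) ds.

Let I denote the integral. Integrate by parts with u = cos(s), dv = exp(s) ds, so v = exp(s): I = exp(s)*cos(s) + ∫ exp(s)*sin(s) ds.
Apply parts again with u = sin(s), dv = exp(s) ds: ∫ exp(s)*sin(s) ds = exp(s)*sin(s) − I. Substituting back brings back I: I = exp(s)*sin(s) + exp(s)*cos(s) − I.
Solving for I: (1 + 1)·I equals the remaining terms, so I = (1/2)·(exp(s)*sin(s) + exp(s)*cos(s)).

exp(s)*sin(s)/2 + exp(s)*cos(s)/2 + C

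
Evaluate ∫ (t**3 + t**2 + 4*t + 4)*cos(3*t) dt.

Use integration by parts with u = t**3 + t**2 + 4*t + 4, dv = cos(3*t) dt, so v = sin(3*t)/3.
Apply parts 3 times (tabular method): alternate signs, differentiate u down to 0, integrate dv up.

t**3*sin(3*t)/3 + t**2*sin(3*t)/3 + t**2*cos(3*t)/3 + 10*t*sin(3*t)/9 + 2*t*cos(3*t)/9 + 34*sin(3*t)/27 + 10*cos(3*t)/27 + C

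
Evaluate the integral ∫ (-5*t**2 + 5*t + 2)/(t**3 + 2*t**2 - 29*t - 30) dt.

Factor the denominator: (t - 5)*(t + 1)*(t + 6).
Partial-fraction decomposition: -208/(55*(t + 6)) + 4/(15*(t + 1)) - 49/(33*(t - 5)).
Integrate each term: A/(t−a) contributes A·log|t−a|.

-49*log(t - 5)/33 + 4*log(t + 1)/15 - 208*log(t + 6)/55 + C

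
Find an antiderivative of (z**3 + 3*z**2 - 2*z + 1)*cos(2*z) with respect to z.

Use integration by parts with u = z**3 + 3*z**2 - 2*z + 1, dv = cos(2*z) dz, so v = sin(2*z)/2.
Apply parts 3 times (tabular method): alternate signs, differentiate u down to 0, integrate dv up.

z**3*sin(2*z)/2 + 3*z**2*sin(2*z)/2 + 3*z**2*cos(2*z)/4 - 7*z*sin(2*z)/4 + 3*z*cos(2*z)/2 - sin(2*z)/4 - 7*cos(2*z)/8 + C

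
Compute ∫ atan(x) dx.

Use integration by parts with u = arctan(x), dv = dx.
Then du = 1/(x**2 + 1) dx.

x*atan(x) - log(x**2 + 1)/2 + C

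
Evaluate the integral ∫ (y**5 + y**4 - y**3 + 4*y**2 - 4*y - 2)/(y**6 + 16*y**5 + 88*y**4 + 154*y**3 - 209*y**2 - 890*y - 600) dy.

Factor the denominator: (y - 2)*(y + 1)*(y + 3)*(y + 4)*(y + 5)**2.
Partial-fraction decomposition: -49453/(1568*(y + 5)) - 2257/(56*(y + 5)**2) + 313/(9*(y + 4)) - 89/(40*(y + 3)) - 7/(288*(y + 1)) + 23/(2205*(y - 2)).
Integrate each term; A/(y−a) gives A·log|y−a|; A/(y−a)² gives −A/(y−a).

23*log(y - 2)/2205 - 7*log(y + 1)/288 - 89*log(y + 3)/40 + 313*log(y + 4)/9 - 49453*log(y + 5)/1568 + 2257/(56*y + 280) + C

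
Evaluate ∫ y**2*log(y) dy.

y**3*log(y)/3 - y**3/9 + C

Use integration by parts with u = log(y), dv = y**2 dy.
Then du = 1/y dy and v = y**3/3.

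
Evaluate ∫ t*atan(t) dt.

t**2*atan(t)/2 - t/2 + atan(t)/2 + C

Use integration by parts with u = arctan(t), dv = t dt.
Then du = 1/(t**2 + 1) dt.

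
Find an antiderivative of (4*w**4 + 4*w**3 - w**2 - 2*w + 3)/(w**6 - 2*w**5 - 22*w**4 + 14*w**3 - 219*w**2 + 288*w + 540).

667*log(w - 6)/1540 - log(w - 2)/12 + log(w + 1)/210 - 71*log(w + 5)/374 - 7*log(w**2 + 9)/85 + 53*atan(w/3)/255 + C

Factor the denominator: (w - 6)*(w - 2)*(w + 1)*(w + 5)*(w**2 + 9).
Partial-fraction decomposition: -(14*w - 53)/(85*(w**2 + 9)) - 71/(374*(w + 5)) + 1/(210*(w + 1)) - 1/(12*(w - 2)) + 667/(1540*(w - 6)).
Integrate each term; A/(w−a) gives A·log|w−a|; the (Bw+D)/(w²+p²) term gives a log and an atan.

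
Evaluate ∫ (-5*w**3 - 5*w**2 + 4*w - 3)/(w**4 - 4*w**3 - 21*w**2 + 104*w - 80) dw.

Factor the denominator: (w - 4)**2*(w - 1)*(w + 5).
Partial-fraction decomposition: -53/(54*(w + 5)) - 1/(6*(w - 1)) - 104/(27*(w - 4)) - 43/(3*(w - 4)**2).
Integrate each term; A/(w−a) gives A·log|w−a|; A/(w−a)² gives −A/(w−a).

-104*log(w - 4)/27 - log(w - 1)/6 - 53*log(w + 5)/54 + 43/(3*w - 12) + C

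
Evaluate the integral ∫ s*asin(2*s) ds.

Use integration by parts with u = arcsin(2*s), dv = s ds.
Then du = 2/sqrt(-4*s**2 + 1) ds.

s**2*asin(2*s)/2 + s*sqrt(-4*s**2 + 1)/8 - asin(2*s)/16 + C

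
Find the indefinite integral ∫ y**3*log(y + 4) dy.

y**4*log(y + 4)/4 - y**4/16 + y**3/3 - 2*y**2 + 16*y - 64*log(y + 4) + C

Use integration by parts with u = log(y + 4), dv = y**3 dy.
Then du = 1/(y + 4) dy and v = y**4/4.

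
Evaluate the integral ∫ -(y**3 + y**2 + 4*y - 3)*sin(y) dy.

Use integration by parts with u = y**3 + y**2 + 4*y - 3, dv = -sin(y) dy, so v = cos(y).
Apply parts 3 times (tabular method): alternate signs, differentiate u down to 0, integrate dv up.

y**3*cos(y) - 3*y**2*sin(y) + y**2*cos(y) - 2*y*sin(y) - 2*y*cos(y) + 2*sin(y) - 5*cos(y) + C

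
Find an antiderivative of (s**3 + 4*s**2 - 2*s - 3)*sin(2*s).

Use integration by parts with u = s**3 + 4*s**2 - 2*s - 3, dv = sin(2*s) ds, so v = -cos(2*s)/2.
Apply parts 3 times (tabular method): alternate signs, differentiate u down to 0, integrate dv up.

-s**3*cos(2*s)/2 + 3*s**2*sin(2*s)/4 - 2*s**2*cos(2*s) + 2*s*sin(2*s) + 7*s*cos(2*s)/4 - 7*sin(2*s)/8 + 5*cos(2*s)/2 + C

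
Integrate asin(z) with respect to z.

z*asin(z) + sqrt(-z**2 + 1) + C

Use integration by parts with u = arcsin(z), dv = dz.
Then du = 1/sqrt(-z**2 + 1) dz.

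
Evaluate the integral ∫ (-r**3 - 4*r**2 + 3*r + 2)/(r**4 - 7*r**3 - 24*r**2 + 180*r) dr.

log(r)/90 - 2159*log(r - 6)/2178 - 12*log(r + 5)/605 + 170/(33*r - 198) + C

Factor the denominator: r*(r - 6)**2*(r + 5).
Partial-fraction decomposition: -12/(605*(r + 5)) - 2159/(2178*(r - 6)) - 170/(33*(r - 6)**2) + 1/(90*r).
Integrate each term; A/(r−a) gives A·log|r−a|; A/(r−a)² gives −A/(r−a).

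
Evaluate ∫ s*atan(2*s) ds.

Use integration by parts with u = arctan(2*s), dv = s ds.
Then du = 2/(4*s**2 + 1) ds.

s**2*atan(2*s)/2 - s/4 + atan(2*s)/8 + C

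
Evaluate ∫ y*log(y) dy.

Use integration by parts with u = log(y), dv = y dy.
Then du = 1/y dy and v = y**2/2.

y**2*log(y)/2 - y**2/4 + C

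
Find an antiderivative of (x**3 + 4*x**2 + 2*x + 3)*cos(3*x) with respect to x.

Use integration by parts with u = x**3 + 4*x**2 + 2*x + 3, dv = cos(3*x) dx, so v = sin(3*x)/3.
Apply parts 3 times (tabular method): alternate signs, differentiate u down to 0, integrate dv up.

x**3*sin(3*x)/3 + 4*x**2*sin(3*x)/3 + x**2*cos(3*x)/3 + 4*x*sin(3*x)/9 + 8*x*cos(3*x)/9 + 19*sin(3*x)/27 + 4*cos(3*x)/27 + C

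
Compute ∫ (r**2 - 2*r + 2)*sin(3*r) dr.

-r**2*cos(3*r)/3 + 2*r*sin(3*r)/9 + 2*r*cos(3*r)/3 - 2*sin(3*r)/9 - 16*cos(3*r)/27 + C

Use integration by parts with u = r**2 - 2*r + 2, dv = sin(3*r) dr, so v = -cos(3*r)/3.
Apply parts 2 times (tabular method): alternate signs, differentiate u down to 0, integrate dv up.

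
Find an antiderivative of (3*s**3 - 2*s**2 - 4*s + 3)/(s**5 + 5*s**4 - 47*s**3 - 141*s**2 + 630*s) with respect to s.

Factor the denominator: s*(s - 5)*(s - 3)*(s + 6)*(s + 7).
Partial-fraction decomposition: -137/(105*(s + 7)) + 7/(6*(s + 6)) - 1/(10*(s - 3)) + 7/(30*(s - 5)) + 1/(210*s).
Integrate each term: A/(s−a) contributes A·log|s−a|.

log(s)/210 + 7*log(s - 5)/30 - log(s - 3)/10 + 7*log(s + 6)/6 - 137*log(s + 7)/105 + C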